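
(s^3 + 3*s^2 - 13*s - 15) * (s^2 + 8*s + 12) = s^5 + 11*s^4 + 23*s^3 - 83*s^2 - 276*s - 180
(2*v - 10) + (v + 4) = 3*v - 6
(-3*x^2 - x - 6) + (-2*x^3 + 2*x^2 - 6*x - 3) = -2*x^3 - x^2 - 7*x - 9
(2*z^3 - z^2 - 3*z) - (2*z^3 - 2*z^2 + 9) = z^2 - 3*z - 9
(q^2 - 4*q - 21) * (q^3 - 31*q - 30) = q^5 - 4*q^4 - 52*q^3 + 94*q^2 + 771*q + 630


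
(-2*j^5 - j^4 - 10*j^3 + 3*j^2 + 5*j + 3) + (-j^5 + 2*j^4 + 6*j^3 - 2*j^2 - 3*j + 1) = -3*j^5 + j^4 - 4*j^3 + j^2 + 2*j + 4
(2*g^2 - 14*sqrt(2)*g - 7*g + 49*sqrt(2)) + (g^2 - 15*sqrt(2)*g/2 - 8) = 3*g^2 - 43*sqrt(2)*g/2 - 7*g - 8 + 49*sqrt(2)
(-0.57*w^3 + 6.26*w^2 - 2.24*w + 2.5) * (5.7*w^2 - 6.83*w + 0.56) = -3.249*w^5 + 39.5751*w^4 - 55.843*w^3 + 33.0548*w^2 - 18.3294*w + 1.4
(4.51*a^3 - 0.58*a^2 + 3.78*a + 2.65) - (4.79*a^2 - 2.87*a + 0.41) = 4.51*a^3 - 5.37*a^2 + 6.65*a + 2.24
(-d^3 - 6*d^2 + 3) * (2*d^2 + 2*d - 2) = -2*d^5 - 14*d^4 - 10*d^3 + 18*d^2 + 6*d - 6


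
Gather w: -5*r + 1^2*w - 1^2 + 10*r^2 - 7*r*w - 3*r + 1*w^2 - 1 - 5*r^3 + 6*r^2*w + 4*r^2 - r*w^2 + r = -5*r^3 + 14*r^2 - 7*r + w^2*(1 - r) + w*(6*r^2 - 7*r + 1) - 2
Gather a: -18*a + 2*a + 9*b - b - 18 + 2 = -16*a + 8*b - 16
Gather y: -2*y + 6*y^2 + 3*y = 6*y^2 + y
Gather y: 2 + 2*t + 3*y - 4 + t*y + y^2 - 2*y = 2*t + y^2 + y*(t + 1) - 2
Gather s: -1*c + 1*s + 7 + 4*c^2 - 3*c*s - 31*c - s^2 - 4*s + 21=4*c^2 - 32*c - s^2 + s*(-3*c - 3) + 28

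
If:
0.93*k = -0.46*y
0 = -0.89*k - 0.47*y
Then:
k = 0.00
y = 0.00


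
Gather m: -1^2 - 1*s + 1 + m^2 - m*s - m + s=m^2 + m*(-s - 1)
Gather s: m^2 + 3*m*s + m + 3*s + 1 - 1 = m^2 + m + s*(3*m + 3)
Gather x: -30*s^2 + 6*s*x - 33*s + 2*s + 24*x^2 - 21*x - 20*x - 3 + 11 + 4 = -30*s^2 - 31*s + 24*x^2 + x*(6*s - 41) + 12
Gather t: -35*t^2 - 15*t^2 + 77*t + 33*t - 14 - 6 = -50*t^2 + 110*t - 20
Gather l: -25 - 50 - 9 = -84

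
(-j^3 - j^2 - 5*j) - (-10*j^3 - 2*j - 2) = 9*j^3 - j^2 - 3*j + 2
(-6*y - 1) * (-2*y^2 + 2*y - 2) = 12*y^3 - 10*y^2 + 10*y + 2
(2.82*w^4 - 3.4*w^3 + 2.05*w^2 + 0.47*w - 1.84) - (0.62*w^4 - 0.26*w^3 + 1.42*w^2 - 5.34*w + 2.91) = 2.2*w^4 - 3.14*w^3 + 0.63*w^2 + 5.81*w - 4.75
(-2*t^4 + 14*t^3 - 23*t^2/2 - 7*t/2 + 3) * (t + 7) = -2*t^5 + 173*t^3/2 - 84*t^2 - 43*t/2 + 21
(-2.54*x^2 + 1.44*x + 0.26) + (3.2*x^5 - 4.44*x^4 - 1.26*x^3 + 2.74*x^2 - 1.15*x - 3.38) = 3.2*x^5 - 4.44*x^4 - 1.26*x^3 + 0.2*x^2 + 0.29*x - 3.12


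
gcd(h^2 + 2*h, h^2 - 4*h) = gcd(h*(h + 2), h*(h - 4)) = h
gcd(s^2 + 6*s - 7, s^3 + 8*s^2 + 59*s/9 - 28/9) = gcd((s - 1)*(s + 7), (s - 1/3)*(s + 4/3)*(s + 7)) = s + 7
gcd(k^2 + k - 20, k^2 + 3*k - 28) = k - 4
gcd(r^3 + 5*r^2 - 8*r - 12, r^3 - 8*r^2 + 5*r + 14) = r^2 - r - 2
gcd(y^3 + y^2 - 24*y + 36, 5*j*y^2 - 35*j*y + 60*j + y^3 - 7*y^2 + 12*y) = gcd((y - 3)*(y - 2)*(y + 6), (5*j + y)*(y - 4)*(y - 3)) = y - 3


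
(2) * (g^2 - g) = 2*g^2 - 2*g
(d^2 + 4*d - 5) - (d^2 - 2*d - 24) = 6*d + 19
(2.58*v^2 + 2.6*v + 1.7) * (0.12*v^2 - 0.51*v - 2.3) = 0.3096*v^4 - 1.0038*v^3 - 7.056*v^2 - 6.847*v - 3.91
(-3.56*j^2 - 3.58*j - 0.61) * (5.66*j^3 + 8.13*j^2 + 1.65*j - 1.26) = -20.1496*j^5 - 49.2056*j^4 - 38.432*j^3 - 6.3807*j^2 + 3.5043*j + 0.7686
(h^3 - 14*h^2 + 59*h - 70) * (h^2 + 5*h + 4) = h^5 - 9*h^4 - 7*h^3 + 169*h^2 - 114*h - 280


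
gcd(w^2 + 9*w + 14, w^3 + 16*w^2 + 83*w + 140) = w + 7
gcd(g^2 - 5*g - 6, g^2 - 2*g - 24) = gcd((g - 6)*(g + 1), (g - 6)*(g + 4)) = g - 6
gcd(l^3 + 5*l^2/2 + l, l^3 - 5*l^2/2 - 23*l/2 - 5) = l^2 + 5*l/2 + 1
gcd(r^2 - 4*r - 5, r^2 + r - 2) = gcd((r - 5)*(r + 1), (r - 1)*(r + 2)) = 1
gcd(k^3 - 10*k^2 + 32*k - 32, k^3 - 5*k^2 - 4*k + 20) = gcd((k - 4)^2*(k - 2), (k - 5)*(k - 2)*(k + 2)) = k - 2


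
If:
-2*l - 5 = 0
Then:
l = -5/2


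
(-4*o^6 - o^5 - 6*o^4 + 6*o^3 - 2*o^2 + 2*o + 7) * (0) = 0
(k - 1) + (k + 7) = 2*k + 6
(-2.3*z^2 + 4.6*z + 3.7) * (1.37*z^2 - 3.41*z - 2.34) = -3.151*z^4 + 14.145*z^3 - 5.235*z^2 - 23.381*z - 8.658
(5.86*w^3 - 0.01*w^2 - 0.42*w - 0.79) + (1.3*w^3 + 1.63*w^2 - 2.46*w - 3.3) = 7.16*w^3 + 1.62*w^2 - 2.88*w - 4.09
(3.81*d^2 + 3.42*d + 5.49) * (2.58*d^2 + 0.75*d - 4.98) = 9.8298*d^4 + 11.6811*d^3 - 2.2446*d^2 - 12.9141*d - 27.3402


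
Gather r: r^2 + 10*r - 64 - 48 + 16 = r^2 + 10*r - 96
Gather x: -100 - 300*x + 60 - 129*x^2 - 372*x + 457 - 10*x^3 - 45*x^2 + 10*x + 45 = -10*x^3 - 174*x^2 - 662*x + 462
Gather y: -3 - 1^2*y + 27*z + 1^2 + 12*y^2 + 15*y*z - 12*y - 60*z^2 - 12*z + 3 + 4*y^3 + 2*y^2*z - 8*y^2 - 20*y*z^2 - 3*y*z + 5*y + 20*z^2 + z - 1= 4*y^3 + y^2*(2*z + 4) + y*(-20*z^2 + 12*z - 8) - 40*z^2 + 16*z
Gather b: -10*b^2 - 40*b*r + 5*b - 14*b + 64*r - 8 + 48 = -10*b^2 + b*(-40*r - 9) + 64*r + 40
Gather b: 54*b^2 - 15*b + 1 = 54*b^2 - 15*b + 1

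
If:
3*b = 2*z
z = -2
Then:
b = -4/3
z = -2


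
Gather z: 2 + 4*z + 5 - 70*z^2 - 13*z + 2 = -70*z^2 - 9*z + 9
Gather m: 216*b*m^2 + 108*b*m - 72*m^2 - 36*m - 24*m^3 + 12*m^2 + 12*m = -24*m^3 + m^2*(216*b - 60) + m*(108*b - 24)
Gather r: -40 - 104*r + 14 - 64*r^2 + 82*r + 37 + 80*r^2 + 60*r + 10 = 16*r^2 + 38*r + 21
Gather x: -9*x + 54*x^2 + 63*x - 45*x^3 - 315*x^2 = -45*x^3 - 261*x^2 + 54*x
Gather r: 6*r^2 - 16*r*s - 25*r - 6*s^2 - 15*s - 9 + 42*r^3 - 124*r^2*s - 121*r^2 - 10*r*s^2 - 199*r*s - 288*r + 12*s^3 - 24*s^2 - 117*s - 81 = 42*r^3 + r^2*(-124*s - 115) + r*(-10*s^2 - 215*s - 313) + 12*s^3 - 30*s^2 - 132*s - 90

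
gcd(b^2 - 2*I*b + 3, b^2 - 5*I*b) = 1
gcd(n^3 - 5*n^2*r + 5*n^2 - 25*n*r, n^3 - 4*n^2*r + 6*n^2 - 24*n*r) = n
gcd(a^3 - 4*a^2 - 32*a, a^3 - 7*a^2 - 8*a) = a^2 - 8*a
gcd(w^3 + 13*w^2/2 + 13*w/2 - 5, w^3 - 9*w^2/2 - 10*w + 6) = w^2 + 3*w/2 - 1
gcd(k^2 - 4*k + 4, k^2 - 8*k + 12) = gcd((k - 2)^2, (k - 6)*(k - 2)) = k - 2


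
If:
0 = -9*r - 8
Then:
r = -8/9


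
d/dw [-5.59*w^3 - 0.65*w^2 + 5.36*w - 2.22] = -16.77*w^2 - 1.3*w + 5.36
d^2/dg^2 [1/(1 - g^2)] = 2*(-3*g^2 - 1)/(g^2 - 1)^3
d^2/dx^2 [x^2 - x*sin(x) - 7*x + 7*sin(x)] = x*sin(x) - 7*sin(x) - 2*cos(x) + 2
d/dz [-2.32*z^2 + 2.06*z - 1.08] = 2.06 - 4.64*z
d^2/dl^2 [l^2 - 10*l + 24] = 2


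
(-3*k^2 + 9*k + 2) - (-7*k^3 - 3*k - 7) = 7*k^3 - 3*k^2 + 12*k + 9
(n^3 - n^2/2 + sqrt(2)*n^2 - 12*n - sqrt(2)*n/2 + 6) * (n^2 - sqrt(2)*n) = n^5 - n^4/2 - 14*n^3 + 7*n^2 + 12*sqrt(2)*n^2 - 6*sqrt(2)*n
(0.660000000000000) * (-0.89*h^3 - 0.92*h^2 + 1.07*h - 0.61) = -0.5874*h^3 - 0.6072*h^2 + 0.7062*h - 0.4026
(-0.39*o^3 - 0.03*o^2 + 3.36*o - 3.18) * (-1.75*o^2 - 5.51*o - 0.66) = 0.6825*o^5 + 2.2014*o^4 - 5.4573*o^3 - 12.9288*o^2 + 15.3042*o + 2.0988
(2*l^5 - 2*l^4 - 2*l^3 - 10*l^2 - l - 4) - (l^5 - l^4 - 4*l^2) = l^5 - l^4 - 2*l^3 - 6*l^2 - l - 4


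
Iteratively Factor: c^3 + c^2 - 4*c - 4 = (c + 2)*(c^2 - c - 2) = (c - 2)*(c + 2)*(c + 1)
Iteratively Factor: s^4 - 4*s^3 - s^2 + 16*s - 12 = (s - 3)*(s^3 - s^2 - 4*s + 4) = (s - 3)*(s - 2)*(s^2 + s - 2) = (s - 3)*(s - 2)*(s - 1)*(s + 2)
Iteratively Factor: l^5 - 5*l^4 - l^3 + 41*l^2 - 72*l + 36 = (l - 3)*(l^4 - 2*l^3 - 7*l^2 + 20*l - 12) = (l - 3)*(l - 1)*(l^3 - l^2 - 8*l + 12) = (l - 3)*(l - 2)*(l - 1)*(l^2 + l - 6) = (l - 3)*(l - 2)^2*(l - 1)*(l + 3)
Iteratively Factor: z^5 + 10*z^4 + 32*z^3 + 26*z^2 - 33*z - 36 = (z + 4)*(z^4 + 6*z^3 + 8*z^2 - 6*z - 9) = (z + 1)*(z + 4)*(z^3 + 5*z^2 + 3*z - 9) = (z - 1)*(z + 1)*(z + 4)*(z^2 + 6*z + 9) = (z - 1)*(z + 1)*(z + 3)*(z + 4)*(z + 3)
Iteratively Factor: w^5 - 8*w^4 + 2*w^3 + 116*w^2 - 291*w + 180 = (w - 3)*(w^4 - 5*w^3 - 13*w^2 + 77*w - 60) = (w - 3)^2*(w^3 - 2*w^2 - 19*w + 20) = (w - 5)*(w - 3)^2*(w^2 + 3*w - 4) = (w - 5)*(w - 3)^2*(w + 4)*(w - 1)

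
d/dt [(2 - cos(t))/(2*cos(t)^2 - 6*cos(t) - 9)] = (8*cos(t) - cos(2*t) - 22)*sin(t)/(6*cos(t) - cos(2*t) + 8)^2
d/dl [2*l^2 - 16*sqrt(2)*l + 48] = 4*l - 16*sqrt(2)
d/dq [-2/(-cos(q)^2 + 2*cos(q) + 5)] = 4*(cos(q) - 1)*sin(q)/(sin(q)^2 + 2*cos(q) + 4)^2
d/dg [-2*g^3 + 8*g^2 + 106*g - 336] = -6*g^2 + 16*g + 106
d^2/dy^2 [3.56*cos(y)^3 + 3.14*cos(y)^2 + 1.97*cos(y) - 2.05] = -32.04*cos(y)^3 - 12.56*cos(y)^2 + 19.39*cos(y) + 6.28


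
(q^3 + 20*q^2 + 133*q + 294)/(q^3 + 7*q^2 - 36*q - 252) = (q + 7)/(q - 6)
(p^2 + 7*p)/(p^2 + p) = (p + 7)/(p + 1)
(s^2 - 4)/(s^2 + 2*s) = (s - 2)/s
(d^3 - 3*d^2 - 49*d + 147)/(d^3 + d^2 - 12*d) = (d^2 - 49)/(d*(d + 4))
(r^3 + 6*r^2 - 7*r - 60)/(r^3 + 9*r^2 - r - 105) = (r + 4)/(r + 7)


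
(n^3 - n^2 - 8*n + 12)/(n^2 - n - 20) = (-n^3 + n^2 + 8*n - 12)/(-n^2 + n + 20)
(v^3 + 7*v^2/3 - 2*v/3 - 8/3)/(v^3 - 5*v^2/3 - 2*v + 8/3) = (v + 2)/(v - 2)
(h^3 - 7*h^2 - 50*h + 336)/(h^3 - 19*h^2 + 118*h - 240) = (h + 7)/(h - 5)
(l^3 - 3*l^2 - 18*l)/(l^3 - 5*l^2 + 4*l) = (l^2 - 3*l - 18)/(l^2 - 5*l + 4)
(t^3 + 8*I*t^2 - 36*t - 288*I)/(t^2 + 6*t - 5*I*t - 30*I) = (t^2 + t*(-6 + 8*I) - 48*I)/(t - 5*I)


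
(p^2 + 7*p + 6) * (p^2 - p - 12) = p^4 + 6*p^3 - 13*p^2 - 90*p - 72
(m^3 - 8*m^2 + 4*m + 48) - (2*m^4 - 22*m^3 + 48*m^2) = -2*m^4 + 23*m^3 - 56*m^2 + 4*m + 48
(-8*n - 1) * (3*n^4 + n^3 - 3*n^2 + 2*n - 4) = -24*n^5 - 11*n^4 + 23*n^3 - 13*n^2 + 30*n + 4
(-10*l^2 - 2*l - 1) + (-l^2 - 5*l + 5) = -11*l^2 - 7*l + 4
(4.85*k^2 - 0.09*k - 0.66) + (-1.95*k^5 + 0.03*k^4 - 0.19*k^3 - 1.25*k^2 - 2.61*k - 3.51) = -1.95*k^5 + 0.03*k^4 - 0.19*k^3 + 3.6*k^2 - 2.7*k - 4.17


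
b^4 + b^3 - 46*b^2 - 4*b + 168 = (b - 6)*(b - 2)*(b + 2)*(b + 7)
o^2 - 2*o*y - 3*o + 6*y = (o - 3)*(o - 2*y)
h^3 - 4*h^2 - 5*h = h*(h - 5)*(h + 1)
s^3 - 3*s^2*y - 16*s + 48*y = (s - 4)*(s + 4)*(s - 3*y)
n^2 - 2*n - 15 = (n - 5)*(n + 3)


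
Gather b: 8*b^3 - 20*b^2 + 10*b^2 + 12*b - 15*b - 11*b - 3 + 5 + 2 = 8*b^3 - 10*b^2 - 14*b + 4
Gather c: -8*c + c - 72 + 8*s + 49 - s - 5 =-7*c + 7*s - 28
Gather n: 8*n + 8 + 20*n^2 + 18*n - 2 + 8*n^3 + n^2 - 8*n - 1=8*n^3 + 21*n^2 + 18*n + 5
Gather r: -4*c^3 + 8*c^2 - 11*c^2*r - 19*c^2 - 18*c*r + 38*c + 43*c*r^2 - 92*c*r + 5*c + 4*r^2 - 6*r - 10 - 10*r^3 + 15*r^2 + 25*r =-4*c^3 - 11*c^2 + 43*c - 10*r^3 + r^2*(43*c + 19) + r*(-11*c^2 - 110*c + 19) - 10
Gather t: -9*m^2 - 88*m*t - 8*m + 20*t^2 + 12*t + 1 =-9*m^2 - 8*m + 20*t^2 + t*(12 - 88*m) + 1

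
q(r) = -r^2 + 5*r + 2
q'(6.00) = -7.00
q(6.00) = -4.00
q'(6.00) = -7.00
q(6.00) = -4.00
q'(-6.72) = 18.44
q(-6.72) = -76.76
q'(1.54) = 1.92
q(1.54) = 7.33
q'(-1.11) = 7.22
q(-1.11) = -4.78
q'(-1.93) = 8.86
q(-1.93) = -11.37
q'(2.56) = -0.12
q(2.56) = 8.25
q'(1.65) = 1.70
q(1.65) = 7.53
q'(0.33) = 4.34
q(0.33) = 3.54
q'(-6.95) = 18.90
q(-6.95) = -81.05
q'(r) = 5 - 2*r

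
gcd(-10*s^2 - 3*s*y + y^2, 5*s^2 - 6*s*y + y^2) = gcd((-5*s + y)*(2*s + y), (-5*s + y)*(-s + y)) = -5*s + y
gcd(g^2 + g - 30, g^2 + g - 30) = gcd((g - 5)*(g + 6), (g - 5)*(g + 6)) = g^2 + g - 30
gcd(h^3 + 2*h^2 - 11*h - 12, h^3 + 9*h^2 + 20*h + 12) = h + 1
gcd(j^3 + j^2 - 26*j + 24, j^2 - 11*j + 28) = j - 4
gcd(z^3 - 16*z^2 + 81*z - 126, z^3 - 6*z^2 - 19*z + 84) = z^2 - 10*z + 21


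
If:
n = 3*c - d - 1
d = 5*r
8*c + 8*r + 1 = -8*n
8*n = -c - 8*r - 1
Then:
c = 0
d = -35/32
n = 3/32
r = -7/32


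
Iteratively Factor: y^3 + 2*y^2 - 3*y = (y + 3)*(y^2 - y) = (y - 1)*(y + 3)*(y)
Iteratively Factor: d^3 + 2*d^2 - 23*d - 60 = (d + 4)*(d^2 - 2*d - 15) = (d + 3)*(d + 4)*(d - 5)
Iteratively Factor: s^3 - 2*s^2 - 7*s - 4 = (s + 1)*(s^2 - 3*s - 4) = (s - 4)*(s + 1)*(s + 1)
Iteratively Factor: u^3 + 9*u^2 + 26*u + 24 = (u + 4)*(u^2 + 5*u + 6) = (u + 3)*(u + 4)*(u + 2)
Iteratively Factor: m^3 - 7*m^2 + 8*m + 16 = (m + 1)*(m^2 - 8*m + 16) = (m - 4)*(m + 1)*(m - 4)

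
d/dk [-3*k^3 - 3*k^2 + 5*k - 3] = -9*k^2 - 6*k + 5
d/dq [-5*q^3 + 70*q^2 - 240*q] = -15*q^2 + 140*q - 240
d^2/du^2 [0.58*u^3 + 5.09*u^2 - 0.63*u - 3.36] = 3.48*u + 10.18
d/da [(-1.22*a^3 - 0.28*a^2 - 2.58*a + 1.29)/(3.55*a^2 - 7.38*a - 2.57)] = (-4.331*a^4 + 18.0072*a^3 + 20.6316*a^2 - 7.7198*a + 16.1508)/(12.6025*a^4 - 52.398*a^3 + 36.2174*a^2 + 37.9332*a + 6.6049)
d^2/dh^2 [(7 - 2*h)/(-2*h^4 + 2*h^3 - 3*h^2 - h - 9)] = 2*((2*h - 7)*(8*h^3 - 6*h^2 + 6*h + 1)^2 + (-16*h^3 + 12*h^2 - 12*h - 3*(2*h - 7)*(4*h^2 - 2*h + 1) - 2)*(2*h^4 - 2*h^3 + 3*h^2 + h + 9))/(2*h^4 - 2*h^3 + 3*h^2 + h + 9)^3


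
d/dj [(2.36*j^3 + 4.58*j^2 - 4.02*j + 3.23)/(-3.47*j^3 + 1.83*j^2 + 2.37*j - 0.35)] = (-3.5527136788005e-15*j^5 + 20.2114*j^4 - 16.7124*j^3 + 49.3575*j^2 - 15.0278*j - 6.2481)/(12.0409*j^6 - 12.7002*j^5 - 13.0989*j^4 + 11.1032*j^3 + 4.3359*j^2 - 1.659*j + 0.1225)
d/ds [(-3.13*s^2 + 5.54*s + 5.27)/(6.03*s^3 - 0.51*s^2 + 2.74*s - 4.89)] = (18.8739*s^4 - 66.8124*s^3 - 101.0851*s^2 + 35.9868*s - 41.5304)/(36.3609*s^6 - 6.1506*s^5 + 33.3045*s^4 - 61.7682*s^3 + 12.4954*s^2 - 26.7972*s + 23.9121)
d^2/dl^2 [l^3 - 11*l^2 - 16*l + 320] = 6*l - 22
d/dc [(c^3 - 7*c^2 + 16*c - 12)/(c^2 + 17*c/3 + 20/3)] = 3*(3*c^4 + 34*c^3 - 107*c^2 - 208*c + 524)/(9*c^4 + 102*c^3 + 409*c^2 + 680*c + 400)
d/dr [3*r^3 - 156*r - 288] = 9*r^2 - 156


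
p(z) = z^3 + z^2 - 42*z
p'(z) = 3*z^2 + 2*z - 42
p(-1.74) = 70.84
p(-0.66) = 27.87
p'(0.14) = -41.66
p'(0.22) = -41.41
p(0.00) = 0.00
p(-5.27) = 102.75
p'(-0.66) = -42.01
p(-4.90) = 112.16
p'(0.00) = -42.00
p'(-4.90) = 20.23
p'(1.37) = -33.63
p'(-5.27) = 30.78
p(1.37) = -53.09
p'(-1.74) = -36.40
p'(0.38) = -40.81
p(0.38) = -15.76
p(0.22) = -9.18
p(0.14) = -5.86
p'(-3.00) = -21.00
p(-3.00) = 108.00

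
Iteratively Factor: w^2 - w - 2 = (w - 2)*(w + 1)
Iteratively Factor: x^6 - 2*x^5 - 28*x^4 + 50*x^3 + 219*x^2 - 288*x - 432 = (x - 3)*(x^5 + x^4 - 25*x^3 - 25*x^2 + 144*x + 144) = (x - 3)*(x + 1)*(x^4 - 25*x^2 + 144) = (x - 3)^2*(x + 1)*(x^3 + 3*x^2 - 16*x - 48) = (x - 3)^2*(x + 1)*(x + 3)*(x^2 - 16) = (x - 3)^2*(x + 1)*(x + 3)*(x + 4)*(x - 4)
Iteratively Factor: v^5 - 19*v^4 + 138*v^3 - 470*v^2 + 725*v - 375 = (v - 5)*(v^4 - 14*v^3 + 68*v^2 - 130*v + 75) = (v - 5)^2*(v^3 - 9*v^2 + 23*v - 15) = (v - 5)^2*(v - 1)*(v^2 - 8*v + 15) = (v - 5)^3*(v - 1)*(v - 3)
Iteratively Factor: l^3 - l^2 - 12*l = (l - 4)*(l^2 + 3*l) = l*(l - 4)*(l + 3)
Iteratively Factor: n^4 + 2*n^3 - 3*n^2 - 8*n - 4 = (n + 1)*(n^3 + n^2 - 4*n - 4) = (n + 1)*(n + 2)*(n^2 - n - 2) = (n + 1)^2*(n + 2)*(n - 2)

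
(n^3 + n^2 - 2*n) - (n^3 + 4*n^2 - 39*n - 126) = -3*n^2 + 37*n + 126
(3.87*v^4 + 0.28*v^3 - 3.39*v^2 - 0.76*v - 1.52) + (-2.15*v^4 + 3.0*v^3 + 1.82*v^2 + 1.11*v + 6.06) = 1.72*v^4 + 3.28*v^3 - 1.57*v^2 + 0.35*v + 4.54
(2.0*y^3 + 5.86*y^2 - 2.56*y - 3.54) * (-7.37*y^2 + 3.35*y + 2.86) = -14.74*y^5 - 36.4882*y^4 + 44.2182*y^3 + 34.2734*y^2 - 19.1806*y - 10.1244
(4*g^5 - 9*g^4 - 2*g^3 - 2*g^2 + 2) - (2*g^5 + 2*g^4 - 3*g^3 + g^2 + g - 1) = 2*g^5 - 11*g^4 + g^3 - 3*g^2 - g + 3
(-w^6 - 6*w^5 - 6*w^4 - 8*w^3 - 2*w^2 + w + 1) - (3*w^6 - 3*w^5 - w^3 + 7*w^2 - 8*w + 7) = -4*w^6 - 3*w^5 - 6*w^4 - 7*w^3 - 9*w^2 + 9*w - 6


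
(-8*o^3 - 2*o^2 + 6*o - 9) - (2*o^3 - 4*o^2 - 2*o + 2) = -10*o^3 + 2*o^2 + 8*o - 11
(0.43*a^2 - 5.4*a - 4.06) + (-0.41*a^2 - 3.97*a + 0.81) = 0.02*a^2 - 9.37*a - 3.25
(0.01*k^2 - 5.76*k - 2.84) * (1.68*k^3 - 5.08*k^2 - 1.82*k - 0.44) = 0.0168*k^5 - 9.7276*k^4 + 24.4714*k^3 + 24.906*k^2 + 7.7032*k + 1.2496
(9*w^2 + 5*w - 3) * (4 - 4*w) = -36*w^3 + 16*w^2 + 32*w - 12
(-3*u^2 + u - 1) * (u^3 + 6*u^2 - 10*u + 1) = -3*u^5 - 17*u^4 + 35*u^3 - 19*u^2 + 11*u - 1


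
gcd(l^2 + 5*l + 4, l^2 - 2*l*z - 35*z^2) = 1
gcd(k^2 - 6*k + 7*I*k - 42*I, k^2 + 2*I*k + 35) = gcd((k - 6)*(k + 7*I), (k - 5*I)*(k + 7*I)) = k + 7*I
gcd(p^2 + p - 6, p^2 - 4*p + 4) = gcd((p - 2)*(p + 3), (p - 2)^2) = p - 2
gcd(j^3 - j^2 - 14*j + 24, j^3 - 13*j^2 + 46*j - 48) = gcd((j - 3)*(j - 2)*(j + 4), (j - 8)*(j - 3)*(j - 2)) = j^2 - 5*j + 6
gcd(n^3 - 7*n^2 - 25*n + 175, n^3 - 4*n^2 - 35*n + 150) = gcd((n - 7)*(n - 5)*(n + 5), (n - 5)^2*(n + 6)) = n - 5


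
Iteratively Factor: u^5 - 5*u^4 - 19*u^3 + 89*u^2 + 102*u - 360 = (u + 3)*(u^4 - 8*u^3 + 5*u^2 + 74*u - 120) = (u + 3)^2*(u^3 - 11*u^2 + 38*u - 40) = (u - 4)*(u + 3)^2*(u^2 - 7*u + 10) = (u - 5)*(u - 4)*(u + 3)^2*(u - 2)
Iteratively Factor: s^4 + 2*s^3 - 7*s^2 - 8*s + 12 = (s + 2)*(s^3 - 7*s + 6) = (s + 2)*(s + 3)*(s^2 - 3*s + 2) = (s - 1)*(s + 2)*(s + 3)*(s - 2)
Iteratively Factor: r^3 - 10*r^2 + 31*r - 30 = (r - 2)*(r^2 - 8*r + 15) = (r - 3)*(r - 2)*(r - 5)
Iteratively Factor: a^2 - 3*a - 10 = (a + 2)*(a - 5)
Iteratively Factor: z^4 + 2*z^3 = (z + 2)*(z^3) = z*(z + 2)*(z^2) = z^2*(z + 2)*(z)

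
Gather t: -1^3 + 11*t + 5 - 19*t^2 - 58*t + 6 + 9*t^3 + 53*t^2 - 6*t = 9*t^3 + 34*t^2 - 53*t + 10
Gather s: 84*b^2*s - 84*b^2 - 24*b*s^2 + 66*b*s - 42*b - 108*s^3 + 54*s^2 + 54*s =-84*b^2 - 42*b - 108*s^3 + s^2*(54 - 24*b) + s*(84*b^2 + 66*b + 54)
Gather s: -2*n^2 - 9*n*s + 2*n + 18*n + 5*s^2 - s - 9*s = -2*n^2 + 20*n + 5*s^2 + s*(-9*n - 10)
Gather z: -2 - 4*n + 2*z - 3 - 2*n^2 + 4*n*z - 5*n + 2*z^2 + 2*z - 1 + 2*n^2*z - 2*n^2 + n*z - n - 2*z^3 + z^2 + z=-4*n^2 - 10*n - 2*z^3 + 3*z^2 + z*(2*n^2 + 5*n + 5) - 6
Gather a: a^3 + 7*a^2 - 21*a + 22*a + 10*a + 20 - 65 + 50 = a^3 + 7*a^2 + 11*a + 5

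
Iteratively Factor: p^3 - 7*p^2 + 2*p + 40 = (p - 5)*(p^2 - 2*p - 8) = (p - 5)*(p - 4)*(p + 2)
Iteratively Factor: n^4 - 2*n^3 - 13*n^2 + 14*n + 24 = (n + 3)*(n^3 - 5*n^2 + 2*n + 8) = (n - 4)*(n + 3)*(n^2 - n - 2) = (n - 4)*(n - 2)*(n + 3)*(n + 1)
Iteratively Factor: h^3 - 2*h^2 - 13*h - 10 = (h + 1)*(h^2 - 3*h - 10) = (h - 5)*(h + 1)*(h + 2)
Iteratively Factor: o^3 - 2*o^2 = (o - 2)*(o^2) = o*(o - 2)*(o)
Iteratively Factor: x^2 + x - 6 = (x - 2)*(x + 3)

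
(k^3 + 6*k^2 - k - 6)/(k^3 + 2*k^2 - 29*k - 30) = (k - 1)/(k - 5)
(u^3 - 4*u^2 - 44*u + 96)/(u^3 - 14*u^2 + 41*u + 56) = (u^2 + 4*u - 12)/(u^2 - 6*u - 7)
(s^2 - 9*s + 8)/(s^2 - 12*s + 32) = (s - 1)/(s - 4)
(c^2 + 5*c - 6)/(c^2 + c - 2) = (c + 6)/(c + 2)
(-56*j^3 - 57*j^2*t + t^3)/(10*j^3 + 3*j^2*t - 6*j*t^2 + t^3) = (-56*j^2 - j*t + t^2)/(10*j^2 - 7*j*t + t^2)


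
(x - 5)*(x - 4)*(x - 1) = x^3 - 10*x^2 + 29*x - 20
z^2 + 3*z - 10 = (z - 2)*(z + 5)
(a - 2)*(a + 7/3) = a^2 + a/3 - 14/3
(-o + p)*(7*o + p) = -7*o^2 + 6*o*p + p^2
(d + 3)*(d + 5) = d^2 + 8*d + 15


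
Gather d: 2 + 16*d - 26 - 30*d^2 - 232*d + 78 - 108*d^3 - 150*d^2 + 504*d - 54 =-108*d^3 - 180*d^2 + 288*d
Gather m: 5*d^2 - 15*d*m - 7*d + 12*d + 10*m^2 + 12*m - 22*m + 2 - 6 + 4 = 5*d^2 + 5*d + 10*m^2 + m*(-15*d - 10)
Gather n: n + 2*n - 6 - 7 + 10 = 3*n - 3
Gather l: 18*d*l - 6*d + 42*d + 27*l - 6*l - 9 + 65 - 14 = 36*d + l*(18*d + 21) + 42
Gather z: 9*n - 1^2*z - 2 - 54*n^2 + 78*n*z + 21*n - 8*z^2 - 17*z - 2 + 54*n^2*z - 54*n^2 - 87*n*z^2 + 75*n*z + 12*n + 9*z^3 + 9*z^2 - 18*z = -108*n^2 + 42*n + 9*z^3 + z^2*(1 - 87*n) + z*(54*n^2 + 153*n - 36) - 4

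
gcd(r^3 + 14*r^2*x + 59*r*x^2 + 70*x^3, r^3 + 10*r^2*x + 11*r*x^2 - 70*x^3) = r^2 + 12*r*x + 35*x^2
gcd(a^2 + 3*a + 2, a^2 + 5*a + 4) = a + 1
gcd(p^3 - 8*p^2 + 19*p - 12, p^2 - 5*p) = 1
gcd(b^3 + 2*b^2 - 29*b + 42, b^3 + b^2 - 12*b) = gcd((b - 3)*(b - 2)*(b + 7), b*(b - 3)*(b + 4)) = b - 3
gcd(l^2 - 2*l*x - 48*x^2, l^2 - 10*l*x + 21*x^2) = 1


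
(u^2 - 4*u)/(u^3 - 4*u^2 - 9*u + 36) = u/(u^2 - 9)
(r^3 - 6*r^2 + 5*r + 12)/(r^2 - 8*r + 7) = (r^3 - 6*r^2 + 5*r + 12)/(r^2 - 8*r + 7)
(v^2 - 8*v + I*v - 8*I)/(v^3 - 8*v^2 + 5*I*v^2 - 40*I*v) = (v + I)/(v*(v + 5*I))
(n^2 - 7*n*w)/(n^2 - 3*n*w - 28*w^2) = n/(n + 4*w)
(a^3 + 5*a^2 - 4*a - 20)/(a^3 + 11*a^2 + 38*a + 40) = (a - 2)/(a + 4)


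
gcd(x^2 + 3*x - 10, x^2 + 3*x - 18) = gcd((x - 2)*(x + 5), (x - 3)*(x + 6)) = 1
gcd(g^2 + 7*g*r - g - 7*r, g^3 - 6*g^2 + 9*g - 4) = g - 1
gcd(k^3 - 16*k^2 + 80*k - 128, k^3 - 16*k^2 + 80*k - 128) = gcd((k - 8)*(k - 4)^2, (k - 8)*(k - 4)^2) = k^3 - 16*k^2 + 80*k - 128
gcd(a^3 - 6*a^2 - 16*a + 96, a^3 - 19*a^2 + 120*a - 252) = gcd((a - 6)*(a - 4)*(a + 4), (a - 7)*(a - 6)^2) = a - 6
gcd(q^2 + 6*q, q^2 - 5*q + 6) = 1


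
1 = 1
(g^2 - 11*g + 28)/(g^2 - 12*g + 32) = (g - 7)/(g - 8)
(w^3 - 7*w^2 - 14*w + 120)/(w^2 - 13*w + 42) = (w^2 - w - 20)/(w - 7)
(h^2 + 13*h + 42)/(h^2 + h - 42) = (h + 6)/(h - 6)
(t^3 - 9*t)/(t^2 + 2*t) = (t^2 - 9)/(t + 2)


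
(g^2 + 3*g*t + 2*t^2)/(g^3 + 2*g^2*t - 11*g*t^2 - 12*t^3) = (-g - 2*t)/(-g^2 - g*t + 12*t^2)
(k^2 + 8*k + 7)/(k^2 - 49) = (k + 1)/(k - 7)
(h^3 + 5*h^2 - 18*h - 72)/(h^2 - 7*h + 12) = (h^2 + 9*h + 18)/(h - 3)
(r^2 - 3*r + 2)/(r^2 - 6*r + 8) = (r - 1)/(r - 4)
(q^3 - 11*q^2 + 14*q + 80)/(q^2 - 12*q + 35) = (q^2 - 6*q - 16)/(q - 7)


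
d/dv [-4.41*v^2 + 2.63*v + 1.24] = 2.63 - 8.82*v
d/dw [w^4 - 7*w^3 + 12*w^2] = w*(4*w^2 - 21*w + 24)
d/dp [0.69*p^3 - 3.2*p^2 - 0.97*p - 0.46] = 2.07*p^2 - 6.4*p - 0.97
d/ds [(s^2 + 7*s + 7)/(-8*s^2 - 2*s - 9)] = (54*s^2 + 94*s - 49)/(64*s^4 + 32*s^3 + 148*s^2 + 36*s + 81)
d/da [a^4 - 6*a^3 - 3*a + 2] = 4*a^3 - 18*a^2 - 3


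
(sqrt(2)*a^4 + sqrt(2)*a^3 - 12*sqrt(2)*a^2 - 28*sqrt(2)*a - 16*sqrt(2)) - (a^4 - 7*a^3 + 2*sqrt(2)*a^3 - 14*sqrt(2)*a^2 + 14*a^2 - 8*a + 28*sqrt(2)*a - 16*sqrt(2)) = -a^4 + sqrt(2)*a^4 - sqrt(2)*a^3 + 7*a^3 - 14*a^2 + 2*sqrt(2)*a^2 - 56*sqrt(2)*a + 8*a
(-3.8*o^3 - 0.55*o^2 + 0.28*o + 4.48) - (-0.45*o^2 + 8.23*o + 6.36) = -3.8*o^3 - 0.1*o^2 - 7.95*o - 1.88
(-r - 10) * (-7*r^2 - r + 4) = 7*r^3 + 71*r^2 + 6*r - 40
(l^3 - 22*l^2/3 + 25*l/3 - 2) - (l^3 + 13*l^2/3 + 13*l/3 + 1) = -35*l^2/3 + 4*l - 3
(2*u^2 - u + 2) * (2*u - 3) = 4*u^3 - 8*u^2 + 7*u - 6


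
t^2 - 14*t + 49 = (t - 7)^2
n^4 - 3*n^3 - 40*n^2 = n^2*(n - 8)*(n + 5)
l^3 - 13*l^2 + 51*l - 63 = (l - 7)*(l - 3)^2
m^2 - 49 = (m - 7)*(m + 7)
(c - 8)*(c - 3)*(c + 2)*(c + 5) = c^4 - 4*c^3 - 43*c^2 + 58*c + 240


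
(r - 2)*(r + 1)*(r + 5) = r^3 + 4*r^2 - 7*r - 10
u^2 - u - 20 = (u - 5)*(u + 4)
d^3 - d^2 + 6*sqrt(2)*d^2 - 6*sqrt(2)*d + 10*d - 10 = (d - 1)*(d + sqrt(2))*(d + 5*sqrt(2))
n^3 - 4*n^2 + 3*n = n*(n - 3)*(n - 1)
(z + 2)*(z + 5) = z^2 + 7*z + 10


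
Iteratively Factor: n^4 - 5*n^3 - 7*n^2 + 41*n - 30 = (n - 1)*(n^3 - 4*n^2 - 11*n + 30) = (n - 5)*(n - 1)*(n^2 + n - 6) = (n - 5)*(n - 1)*(n + 3)*(n - 2)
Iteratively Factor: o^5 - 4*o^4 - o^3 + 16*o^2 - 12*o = (o - 2)*(o^4 - 2*o^3 - 5*o^2 + 6*o) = (o - 2)*(o + 2)*(o^3 - 4*o^2 + 3*o) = (o - 2)*(o - 1)*(o + 2)*(o^2 - 3*o) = (o - 3)*(o - 2)*(o - 1)*(o + 2)*(o)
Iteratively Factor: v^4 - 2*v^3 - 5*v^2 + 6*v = (v - 3)*(v^3 + v^2 - 2*v) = v*(v - 3)*(v^2 + v - 2) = v*(v - 3)*(v - 1)*(v + 2)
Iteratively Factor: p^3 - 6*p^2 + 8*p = (p - 2)*(p^2 - 4*p) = p*(p - 2)*(p - 4)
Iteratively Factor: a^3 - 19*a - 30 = (a - 5)*(a^2 + 5*a + 6) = (a - 5)*(a + 3)*(a + 2)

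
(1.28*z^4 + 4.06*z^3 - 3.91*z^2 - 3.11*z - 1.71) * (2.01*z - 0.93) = 2.5728*z^5 + 6.9702*z^4 - 11.6349*z^3 - 2.6148*z^2 - 0.5448*z + 1.5903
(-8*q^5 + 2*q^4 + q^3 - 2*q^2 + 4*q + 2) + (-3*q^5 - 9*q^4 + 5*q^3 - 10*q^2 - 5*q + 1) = -11*q^5 - 7*q^4 + 6*q^3 - 12*q^2 - q + 3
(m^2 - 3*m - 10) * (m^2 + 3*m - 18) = m^4 - 37*m^2 + 24*m + 180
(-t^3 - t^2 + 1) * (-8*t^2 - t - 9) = 8*t^5 + 9*t^4 + 10*t^3 + t^2 - t - 9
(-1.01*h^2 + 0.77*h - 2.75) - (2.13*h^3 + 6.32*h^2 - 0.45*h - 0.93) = -2.13*h^3 - 7.33*h^2 + 1.22*h - 1.82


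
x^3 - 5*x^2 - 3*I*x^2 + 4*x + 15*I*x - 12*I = (x - 4)*(x - 1)*(x - 3*I)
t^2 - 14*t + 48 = (t - 8)*(t - 6)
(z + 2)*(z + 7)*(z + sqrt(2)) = z^3 + sqrt(2)*z^2 + 9*z^2 + 9*sqrt(2)*z + 14*z + 14*sqrt(2)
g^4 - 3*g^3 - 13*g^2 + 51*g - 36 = (g - 3)^2*(g - 1)*(g + 4)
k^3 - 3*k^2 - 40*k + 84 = (k - 7)*(k - 2)*(k + 6)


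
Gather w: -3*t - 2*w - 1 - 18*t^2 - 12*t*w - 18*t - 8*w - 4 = -18*t^2 - 21*t + w*(-12*t - 10) - 5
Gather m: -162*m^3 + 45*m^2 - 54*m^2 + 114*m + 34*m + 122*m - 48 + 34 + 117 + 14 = -162*m^3 - 9*m^2 + 270*m + 117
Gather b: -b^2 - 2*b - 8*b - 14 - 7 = -b^2 - 10*b - 21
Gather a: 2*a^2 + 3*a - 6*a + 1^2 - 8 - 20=2*a^2 - 3*a - 27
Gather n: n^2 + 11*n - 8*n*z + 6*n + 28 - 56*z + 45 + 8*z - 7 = n^2 + n*(17 - 8*z) - 48*z + 66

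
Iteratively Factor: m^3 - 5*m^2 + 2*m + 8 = (m - 2)*(m^2 - 3*m - 4) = (m - 2)*(m + 1)*(m - 4)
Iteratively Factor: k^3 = (k)*(k^2) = k^2*(k)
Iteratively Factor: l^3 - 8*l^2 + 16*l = (l - 4)*(l^2 - 4*l) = l*(l - 4)*(l - 4)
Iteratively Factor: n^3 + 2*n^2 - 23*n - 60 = (n + 4)*(n^2 - 2*n - 15) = (n - 5)*(n + 4)*(n + 3)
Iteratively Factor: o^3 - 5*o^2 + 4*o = (o - 4)*(o^2 - o) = o*(o - 4)*(o - 1)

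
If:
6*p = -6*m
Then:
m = -p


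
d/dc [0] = 0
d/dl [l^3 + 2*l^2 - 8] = l*(3*l + 4)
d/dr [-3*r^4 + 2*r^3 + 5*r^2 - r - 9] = -12*r^3 + 6*r^2 + 10*r - 1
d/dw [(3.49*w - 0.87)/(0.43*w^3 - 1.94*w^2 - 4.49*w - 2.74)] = (-3.0014*w^3 + 7.8929*w^2 - 3.3756*w - 13.4689)/(0.1849*w^6 - 1.6684*w^5 - 0.0978000000000003*w^4 + 15.0648*w^3 + 30.7913*w^2 + 24.6052*w + 7.5076)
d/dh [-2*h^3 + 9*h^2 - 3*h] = -6*h^2 + 18*h - 3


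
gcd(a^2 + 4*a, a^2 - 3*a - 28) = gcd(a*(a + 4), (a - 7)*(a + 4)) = a + 4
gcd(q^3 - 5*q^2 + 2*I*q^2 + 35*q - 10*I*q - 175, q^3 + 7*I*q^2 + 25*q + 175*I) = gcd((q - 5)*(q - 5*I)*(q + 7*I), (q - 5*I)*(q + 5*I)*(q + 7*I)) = q^2 + 2*I*q + 35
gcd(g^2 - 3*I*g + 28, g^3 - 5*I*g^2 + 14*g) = g - 7*I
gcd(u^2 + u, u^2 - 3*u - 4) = u + 1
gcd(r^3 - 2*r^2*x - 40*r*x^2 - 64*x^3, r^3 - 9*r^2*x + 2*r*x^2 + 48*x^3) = -r^2 + 6*r*x + 16*x^2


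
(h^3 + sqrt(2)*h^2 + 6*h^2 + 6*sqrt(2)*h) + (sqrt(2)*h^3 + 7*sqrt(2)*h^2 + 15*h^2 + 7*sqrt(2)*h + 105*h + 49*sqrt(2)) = h^3 + sqrt(2)*h^3 + 8*sqrt(2)*h^2 + 21*h^2 + 13*sqrt(2)*h + 105*h + 49*sqrt(2)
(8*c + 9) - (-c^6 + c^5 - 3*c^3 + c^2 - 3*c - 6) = c^6 - c^5 + 3*c^3 - c^2 + 11*c + 15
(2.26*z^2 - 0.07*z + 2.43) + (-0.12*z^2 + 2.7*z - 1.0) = 2.14*z^2 + 2.63*z + 1.43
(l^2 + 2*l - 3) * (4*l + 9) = 4*l^3 + 17*l^2 + 6*l - 27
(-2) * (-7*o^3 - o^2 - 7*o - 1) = 14*o^3 + 2*o^2 + 14*o + 2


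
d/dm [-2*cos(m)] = 2*sin(m)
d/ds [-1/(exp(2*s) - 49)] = 2*exp(2*s)/(exp(2*s) - 49)^2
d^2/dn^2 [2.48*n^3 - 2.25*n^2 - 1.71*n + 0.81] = 14.88*n - 4.5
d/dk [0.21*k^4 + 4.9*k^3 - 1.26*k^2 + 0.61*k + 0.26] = 0.84*k^3 + 14.7*k^2 - 2.52*k + 0.61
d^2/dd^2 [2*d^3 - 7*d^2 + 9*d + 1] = 12*d - 14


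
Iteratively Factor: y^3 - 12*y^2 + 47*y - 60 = (y - 4)*(y^2 - 8*y + 15) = (y - 4)*(y - 3)*(y - 5)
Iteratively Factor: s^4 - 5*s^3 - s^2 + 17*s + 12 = (s - 3)*(s^3 - 2*s^2 - 7*s - 4) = (s - 3)*(s + 1)*(s^2 - 3*s - 4) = (s - 3)*(s + 1)^2*(s - 4)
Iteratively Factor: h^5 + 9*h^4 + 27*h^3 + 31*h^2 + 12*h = (h + 3)*(h^4 + 6*h^3 + 9*h^2 + 4*h) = (h + 1)*(h + 3)*(h^3 + 5*h^2 + 4*h) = (h + 1)^2*(h + 3)*(h^2 + 4*h) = (h + 1)^2*(h + 3)*(h + 4)*(h)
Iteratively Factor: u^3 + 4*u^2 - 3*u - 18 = (u + 3)*(u^2 + u - 6) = (u + 3)^2*(u - 2)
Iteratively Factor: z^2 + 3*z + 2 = (z + 2)*(z + 1)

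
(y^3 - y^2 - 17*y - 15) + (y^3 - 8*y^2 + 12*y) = 2*y^3 - 9*y^2 - 5*y - 15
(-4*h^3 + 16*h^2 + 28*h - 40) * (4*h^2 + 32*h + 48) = -16*h^5 - 64*h^4 + 432*h^3 + 1504*h^2 + 64*h - 1920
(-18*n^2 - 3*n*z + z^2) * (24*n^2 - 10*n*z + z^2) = -432*n^4 + 108*n^3*z + 36*n^2*z^2 - 13*n*z^3 + z^4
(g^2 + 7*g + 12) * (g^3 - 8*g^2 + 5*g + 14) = g^5 - g^4 - 39*g^3 - 47*g^2 + 158*g + 168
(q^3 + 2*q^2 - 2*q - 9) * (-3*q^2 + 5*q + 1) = -3*q^5 - q^4 + 17*q^3 + 19*q^2 - 47*q - 9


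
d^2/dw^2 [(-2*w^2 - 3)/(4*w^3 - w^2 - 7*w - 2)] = 2*(-32*w^6 - 456*w^4 - 2*w^3 + 255*w^2 - 135*w - 149)/(64*w^9 - 48*w^8 - 324*w^7 + 71*w^6 + 615*w^5 + 183*w^4 - 379*w^3 - 306*w^2 - 84*w - 8)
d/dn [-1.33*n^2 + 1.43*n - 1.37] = 1.43 - 2.66*n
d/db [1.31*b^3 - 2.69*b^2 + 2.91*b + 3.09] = 3.93*b^2 - 5.38*b + 2.91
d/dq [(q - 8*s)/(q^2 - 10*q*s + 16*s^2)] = -1/(q^2 - 4*q*s + 4*s^2)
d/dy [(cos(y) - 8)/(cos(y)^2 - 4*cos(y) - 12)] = (cos(y)^2 - 16*cos(y) + 44)*sin(y)/(sin(y)^2 + 4*cos(y) + 11)^2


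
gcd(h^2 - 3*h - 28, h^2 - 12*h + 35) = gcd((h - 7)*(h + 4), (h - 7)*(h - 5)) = h - 7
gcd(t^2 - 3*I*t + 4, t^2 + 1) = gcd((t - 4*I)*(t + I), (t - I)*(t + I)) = t + I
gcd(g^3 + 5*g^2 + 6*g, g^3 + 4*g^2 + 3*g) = g^2 + 3*g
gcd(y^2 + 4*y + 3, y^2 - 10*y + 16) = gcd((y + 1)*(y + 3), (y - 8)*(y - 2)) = 1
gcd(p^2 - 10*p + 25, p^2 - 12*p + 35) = p - 5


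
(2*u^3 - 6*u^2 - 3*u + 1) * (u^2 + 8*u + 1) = 2*u^5 + 10*u^4 - 49*u^3 - 29*u^2 + 5*u + 1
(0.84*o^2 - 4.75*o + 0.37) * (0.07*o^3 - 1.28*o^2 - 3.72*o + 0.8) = 0.0588*o^5 - 1.4077*o^4 + 2.9811*o^3 + 17.8684*o^2 - 5.1764*o + 0.296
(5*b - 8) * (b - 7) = 5*b^2 - 43*b + 56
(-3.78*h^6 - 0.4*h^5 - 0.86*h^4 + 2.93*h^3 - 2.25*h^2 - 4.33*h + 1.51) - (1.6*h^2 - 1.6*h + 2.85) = -3.78*h^6 - 0.4*h^5 - 0.86*h^4 + 2.93*h^3 - 3.85*h^2 - 2.73*h - 1.34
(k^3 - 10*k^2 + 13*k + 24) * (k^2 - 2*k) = k^5 - 12*k^4 + 33*k^3 - 2*k^2 - 48*k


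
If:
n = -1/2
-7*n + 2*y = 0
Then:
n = -1/2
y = -7/4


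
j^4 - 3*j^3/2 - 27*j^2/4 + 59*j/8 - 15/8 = (j - 3)*(j - 1/2)^2*(j + 5/2)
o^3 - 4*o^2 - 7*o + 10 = (o - 5)*(o - 1)*(o + 2)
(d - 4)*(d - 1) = d^2 - 5*d + 4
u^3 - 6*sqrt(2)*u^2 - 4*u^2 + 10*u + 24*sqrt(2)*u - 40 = (u - 4)*(u - 5*sqrt(2))*(u - sqrt(2))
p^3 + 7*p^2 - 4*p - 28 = (p - 2)*(p + 2)*(p + 7)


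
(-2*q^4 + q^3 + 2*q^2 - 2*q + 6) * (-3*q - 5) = 6*q^5 + 7*q^4 - 11*q^3 - 4*q^2 - 8*q - 30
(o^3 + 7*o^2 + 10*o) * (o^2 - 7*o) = o^5 - 39*o^3 - 70*o^2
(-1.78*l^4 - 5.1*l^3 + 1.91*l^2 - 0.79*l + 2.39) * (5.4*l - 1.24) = -9.612*l^5 - 25.3328*l^4 + 16.638*l^3 - 6.6344*l^2 + 13.8856*l - 2.9636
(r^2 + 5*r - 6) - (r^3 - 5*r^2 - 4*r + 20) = -r^3 + 6*r^2 + 9*r - 26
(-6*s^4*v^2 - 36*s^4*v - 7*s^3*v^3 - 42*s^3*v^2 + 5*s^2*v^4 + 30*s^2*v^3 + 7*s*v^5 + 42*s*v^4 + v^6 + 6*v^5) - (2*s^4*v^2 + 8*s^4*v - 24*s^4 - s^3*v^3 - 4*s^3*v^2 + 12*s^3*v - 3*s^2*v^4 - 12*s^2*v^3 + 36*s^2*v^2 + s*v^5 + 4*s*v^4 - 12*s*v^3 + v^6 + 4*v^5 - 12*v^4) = -8*s^4*v^2 - 44*s^4*v + 24*s^4 - 6*s^3*v^3 - 38*s^3*v^2 - 12*s^3*v + 8*s^2*v^4 + 42*s^2*v^3 - 36*s^2*v^2 + 6*s*v^5 + 38*s*v^4 + 12*s*v^3 + 2*v^5 + 12*v^4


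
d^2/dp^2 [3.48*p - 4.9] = 0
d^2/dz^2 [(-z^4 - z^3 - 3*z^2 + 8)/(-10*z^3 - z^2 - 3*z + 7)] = 2*(261*z^6 + 129*z^5 - 4644*z^4 + 669*z^3 - 450*z^2 - 1605*z + 19)/(1000*z^9 + 300*z^8 + 930*z^7 - 1919*z^6 - 141*z^5 - 1254*z^4 + 1371*z^3 - 42*z^2 + 441*z - 343)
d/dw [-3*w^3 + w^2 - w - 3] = -9*w^2 + 2*w - 1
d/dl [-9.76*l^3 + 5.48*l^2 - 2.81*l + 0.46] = -29.28*l^2 + 10.96*l - 2.81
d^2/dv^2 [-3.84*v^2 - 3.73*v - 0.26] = -7.68000000000000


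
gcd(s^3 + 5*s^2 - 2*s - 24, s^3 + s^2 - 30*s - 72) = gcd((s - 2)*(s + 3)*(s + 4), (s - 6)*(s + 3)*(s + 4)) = s^2 + 7*s + 12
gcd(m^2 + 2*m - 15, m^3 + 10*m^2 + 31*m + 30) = m + 5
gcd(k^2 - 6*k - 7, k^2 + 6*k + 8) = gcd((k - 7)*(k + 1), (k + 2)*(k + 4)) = 1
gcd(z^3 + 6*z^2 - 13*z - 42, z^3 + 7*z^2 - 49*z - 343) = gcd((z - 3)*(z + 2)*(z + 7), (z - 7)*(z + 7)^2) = z + 7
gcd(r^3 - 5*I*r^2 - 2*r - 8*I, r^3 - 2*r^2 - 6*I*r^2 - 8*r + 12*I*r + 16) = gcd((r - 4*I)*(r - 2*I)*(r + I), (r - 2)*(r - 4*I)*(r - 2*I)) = r^2 - 6*I*r - 8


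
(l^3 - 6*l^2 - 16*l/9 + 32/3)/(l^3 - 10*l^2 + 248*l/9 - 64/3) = (3*l + 4)/(3*l - 8)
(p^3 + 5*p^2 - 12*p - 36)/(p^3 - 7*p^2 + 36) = (p + 6)/(p - 6)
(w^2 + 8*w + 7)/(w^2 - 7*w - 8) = (w + 7)/(w - 8)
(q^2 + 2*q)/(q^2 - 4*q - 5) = q*(q + 2)/(q^2 - 4*q - 5)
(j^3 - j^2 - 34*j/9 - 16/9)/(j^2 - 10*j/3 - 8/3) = (3*j^2 - 5*j - 8)/(3*(j - 4))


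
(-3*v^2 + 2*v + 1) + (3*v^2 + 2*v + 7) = 4*v + 8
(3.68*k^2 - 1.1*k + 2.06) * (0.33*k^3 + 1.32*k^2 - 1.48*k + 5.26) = 1.2144*k^5 + 4.4946*k^4 - 6.2186*k^3 + 23.704*k^2 - 8.8348*k + 10.8356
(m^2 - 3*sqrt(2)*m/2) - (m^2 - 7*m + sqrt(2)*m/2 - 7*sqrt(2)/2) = -2*sqrt(2)*m + 7*m + 7*sqrt(2)/2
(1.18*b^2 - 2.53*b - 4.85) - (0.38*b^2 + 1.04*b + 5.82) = 0.8*b^2 - 3.57*b - 10.67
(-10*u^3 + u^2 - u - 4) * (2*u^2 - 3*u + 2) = -20*u^5 + 32*u^4 - 25*u^3 - 3*u^2 + 10*u - 8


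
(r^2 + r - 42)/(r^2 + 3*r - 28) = (r - 6)/(r - 4)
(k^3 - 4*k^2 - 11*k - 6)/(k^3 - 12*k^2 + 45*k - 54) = (k^2 + 2*k + 1)/(k^2 - 6*k + 9)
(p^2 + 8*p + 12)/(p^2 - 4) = (p + 6)/(p - 2)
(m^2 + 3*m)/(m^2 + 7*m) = (m + 3)/(m + 7)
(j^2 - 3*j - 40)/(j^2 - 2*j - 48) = (j + 5)/(j + 6)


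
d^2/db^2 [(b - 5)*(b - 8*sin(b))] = 2*(4*b - 20)*sin(b) - 16*cos(b) + 2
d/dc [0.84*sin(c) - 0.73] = 0.84*cos(c)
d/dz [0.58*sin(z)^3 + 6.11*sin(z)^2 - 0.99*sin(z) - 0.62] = (1.74*sin(z)^2 + 12.22*sin(z) - 0.99)*cos(z)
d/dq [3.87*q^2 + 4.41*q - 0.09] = 7.74*q + 4.41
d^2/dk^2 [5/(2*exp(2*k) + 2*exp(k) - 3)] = 10*(4*(2*exp(k) + 1)^2*exp(k) - (4*exp(k) + 1)*(2*exp(2*k) + 2*exp(k) - 3))*exp(k)/(2*exp(2*k) + 2*exp(k) - 3)^3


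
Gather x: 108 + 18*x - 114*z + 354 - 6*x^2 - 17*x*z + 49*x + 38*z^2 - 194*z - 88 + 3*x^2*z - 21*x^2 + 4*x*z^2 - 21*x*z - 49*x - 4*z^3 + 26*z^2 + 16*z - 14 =x^2*(3*z - 27) + x*(4*z^2 - 38*z + 18) - 4*z^3 + 64*z^2 - 292*z + 360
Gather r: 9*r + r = 10*r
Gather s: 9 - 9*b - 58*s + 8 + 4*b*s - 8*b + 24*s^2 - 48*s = -17*b + 24*s^2 + s*(4*b - 106) + 17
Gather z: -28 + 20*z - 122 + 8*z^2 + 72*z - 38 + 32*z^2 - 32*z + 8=40*z^2 + 60*z - 180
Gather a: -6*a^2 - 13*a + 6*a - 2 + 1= -6*a^2 - 7*a - 1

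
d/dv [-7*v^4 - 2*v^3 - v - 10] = -28*v^3 - 6*v^2 - 1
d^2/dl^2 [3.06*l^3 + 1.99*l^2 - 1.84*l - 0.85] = 18.36*l + 3.98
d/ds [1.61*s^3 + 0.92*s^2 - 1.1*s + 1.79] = 4.83*s^2 + 1.84*s - 1.1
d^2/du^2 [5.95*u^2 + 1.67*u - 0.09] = 11.9000000000000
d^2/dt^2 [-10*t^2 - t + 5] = -20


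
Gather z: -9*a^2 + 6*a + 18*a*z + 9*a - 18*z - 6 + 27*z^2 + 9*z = -9*a^2 + 15*a + 27*z^2 + z*(18*a - 9) - 6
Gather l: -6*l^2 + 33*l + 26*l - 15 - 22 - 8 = -6*l^2 + 59*l - 45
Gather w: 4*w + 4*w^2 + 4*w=4*w^2 + 8*w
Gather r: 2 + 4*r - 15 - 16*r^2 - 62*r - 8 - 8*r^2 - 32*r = -24*r^2 - 90*r - 21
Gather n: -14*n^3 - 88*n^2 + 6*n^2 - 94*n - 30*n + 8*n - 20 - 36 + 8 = -14*n^3 - 82*n^2 - 116*n - 48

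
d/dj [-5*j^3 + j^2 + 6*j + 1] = -15*j^2 + 2*j + 6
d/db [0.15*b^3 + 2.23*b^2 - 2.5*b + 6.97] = 0.45*b^2 + 4.46*b - 2.5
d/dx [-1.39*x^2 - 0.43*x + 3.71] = -2.78*x - 0.43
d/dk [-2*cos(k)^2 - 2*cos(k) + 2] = 2*sin(k) + 2*sin(2*k)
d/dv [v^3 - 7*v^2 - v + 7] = 3*v^2 - 14*v - 1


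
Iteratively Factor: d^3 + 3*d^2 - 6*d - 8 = (d + 1)*(d^2 + 2*d - 8) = (d + 1)*(d + 4)*(d - 2)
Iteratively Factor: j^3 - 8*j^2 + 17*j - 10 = (j - 2)*(j^2 - 6*j + 5) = (j - 2)*(j - 1)*(j - 5)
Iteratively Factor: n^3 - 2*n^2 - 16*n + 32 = (n + 4)*(n^2 - 6*n + 8) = (n - 2)*(n + 4)*(n - 4)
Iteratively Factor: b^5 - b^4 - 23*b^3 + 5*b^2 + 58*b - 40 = (b - 5)*(b^4 + 4*b^3 - 3*b^2 - 10*b + 8) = (b - 5)*(b + 2)*(b^3 + 2*b^2 - 7*b + 4) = (b - 5)*(b - 1)*(b + 2)*(b^2 + 3*b - 4) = (b - 5)*(b - 1)*(b + 2)*(b + 4)*(b - 1)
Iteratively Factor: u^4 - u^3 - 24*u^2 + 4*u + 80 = (u + 4)*(u^3 - 5*u^2 - 4*u + 20) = (u - 5)*(u + 4)*(u^2 - 4) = (u - 5)*(u + 2)*(u + 4)*(u - 2)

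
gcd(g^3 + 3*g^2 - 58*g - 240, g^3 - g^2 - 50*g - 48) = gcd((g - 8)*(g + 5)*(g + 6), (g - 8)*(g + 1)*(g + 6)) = g^2 - 2*g - 48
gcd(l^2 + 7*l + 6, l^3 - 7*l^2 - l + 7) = l + 1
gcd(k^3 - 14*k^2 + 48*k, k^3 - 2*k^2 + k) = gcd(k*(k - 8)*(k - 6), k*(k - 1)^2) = k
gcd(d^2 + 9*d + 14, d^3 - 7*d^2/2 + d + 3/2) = 1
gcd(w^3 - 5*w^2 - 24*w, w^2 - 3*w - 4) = 1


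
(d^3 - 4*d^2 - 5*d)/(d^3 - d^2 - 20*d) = (d + 1)/(d + 4)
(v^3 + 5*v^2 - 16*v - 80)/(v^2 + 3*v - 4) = (v^2 + v - 20)/(v - 1)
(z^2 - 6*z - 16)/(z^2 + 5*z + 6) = (z - 8)/(z + 3)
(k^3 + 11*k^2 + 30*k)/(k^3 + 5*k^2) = (k + 6)/k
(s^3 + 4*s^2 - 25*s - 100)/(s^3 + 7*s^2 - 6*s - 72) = (s^2 - 25)/(s^2 + 3*s - 18)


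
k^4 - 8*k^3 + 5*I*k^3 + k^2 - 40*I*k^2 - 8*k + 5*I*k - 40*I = (k - 8)*(k - I)*(k + I)*(k + 5*I)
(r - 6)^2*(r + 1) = r^3 - 11*r^2 + 24*r + 36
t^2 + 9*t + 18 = (t + 3)*(t + 6)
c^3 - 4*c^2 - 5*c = c*(c - 5)*(c + 1)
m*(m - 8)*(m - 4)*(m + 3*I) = m^4 - 12*m^3 + 3*I*m^3 + 32*m^2 - 36*I*m^2 + 96*I*m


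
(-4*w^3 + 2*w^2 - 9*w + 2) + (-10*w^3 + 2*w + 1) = -14*w^3 + 2*w^2 - 7*w + 3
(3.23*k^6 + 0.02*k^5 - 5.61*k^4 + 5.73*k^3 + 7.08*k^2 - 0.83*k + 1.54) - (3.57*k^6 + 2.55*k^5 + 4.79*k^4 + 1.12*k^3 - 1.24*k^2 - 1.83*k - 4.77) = -0.34*k^6 - 2.53*k^5 - 10.4*k^4 + 4.61*k^3 + 8.32*k^2 + 1.0*k + 6.31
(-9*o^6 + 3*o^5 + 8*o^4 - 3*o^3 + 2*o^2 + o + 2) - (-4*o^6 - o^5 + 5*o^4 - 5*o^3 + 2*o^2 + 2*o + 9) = -5*o^6 + 4*o^5 + 3*o^4 + 2*o^3 - o - 7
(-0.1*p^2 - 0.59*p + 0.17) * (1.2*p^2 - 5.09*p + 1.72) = -0.12*p^4 - 0.199*p^3 + 3.0351*p^2 - 1.8801*p + 0.2924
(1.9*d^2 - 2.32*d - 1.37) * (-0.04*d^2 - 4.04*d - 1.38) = -0.076*d^4 - 7.5832*d^3 + 6.8056*d^2 + 8.7364*d + 1.8906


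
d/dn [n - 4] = 1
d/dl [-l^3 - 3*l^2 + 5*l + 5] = -3*l^2 - 6*l + 5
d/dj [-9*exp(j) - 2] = -9*exp(j)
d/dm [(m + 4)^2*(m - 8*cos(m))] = (m + 4)*(2*m + (m + 4)*(8*sin(m) + 1) - 16*cos(m))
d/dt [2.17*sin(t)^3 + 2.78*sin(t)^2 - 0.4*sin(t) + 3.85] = (6.51*sin(t)^2 + 5.56*sin(t) - 0.4)*cos(t)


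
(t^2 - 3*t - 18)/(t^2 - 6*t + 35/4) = 4*(t^2 - 3*t - 18)/(4*t^2 - 24*t + 35)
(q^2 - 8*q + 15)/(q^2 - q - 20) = (q - 3)/(q + 4)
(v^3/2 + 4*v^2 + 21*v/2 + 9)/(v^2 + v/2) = (v^3 + 8*v^2 + 21*v + 18)/(v*(2*v + 1))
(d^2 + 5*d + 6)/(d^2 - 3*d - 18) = (d + 2)/(d - 6)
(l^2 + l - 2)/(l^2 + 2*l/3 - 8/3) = 3*(l - 1)/(3*l - 4)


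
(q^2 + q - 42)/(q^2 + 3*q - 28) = (q - 6)/(q - 4)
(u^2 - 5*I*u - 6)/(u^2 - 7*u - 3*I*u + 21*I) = (u - 2*I)/(u - 7)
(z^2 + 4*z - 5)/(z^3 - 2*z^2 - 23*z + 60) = (z - 1)/(z^2 - 7*z + 12)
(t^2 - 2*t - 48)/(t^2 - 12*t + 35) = (t^2 - 2*t - 48)/(t^2 - 12*t + 35)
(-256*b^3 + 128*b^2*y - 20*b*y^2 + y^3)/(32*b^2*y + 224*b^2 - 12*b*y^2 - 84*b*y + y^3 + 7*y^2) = (-8*b + y)/(y + 7)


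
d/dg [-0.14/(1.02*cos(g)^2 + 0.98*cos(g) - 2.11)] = -(0.2856*cos(g) + 0.1372)*sin(g)/(1.02*cos(g)^2 + 0.98*cos(g) - 2.11)^2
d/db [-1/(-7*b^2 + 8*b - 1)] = 2*(4 - 7*b)/(7*b^2 - 8*b + 1)^2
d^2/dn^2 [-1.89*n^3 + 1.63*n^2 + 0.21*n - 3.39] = 3.26 - 11.34*n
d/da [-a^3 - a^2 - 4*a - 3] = -3*a^2 - 2*a - 4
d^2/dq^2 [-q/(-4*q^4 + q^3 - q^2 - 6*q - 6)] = 2*(q*(16*q^3 - 3*q^2 + 2*q + 6)^2 + (-16*q^3 + 3*q^2 - q*(24*q^2 - 3*q + 1) - 2*q - 6)*(4*q^4 - q^3 + q^2 + 6*q + 6))/(4*q^4 - q^3 + q^2 + 6*q + 6)^3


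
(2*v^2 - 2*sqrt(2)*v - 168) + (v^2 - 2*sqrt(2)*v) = 3*v^2 - 4*sqrt(2)*v - 168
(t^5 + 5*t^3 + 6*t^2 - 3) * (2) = 2*t^5 + 10*t^3 + 12*t^2 - 6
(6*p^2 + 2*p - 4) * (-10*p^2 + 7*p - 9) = -60*p^4 + 22*p^3 - 46*p + 36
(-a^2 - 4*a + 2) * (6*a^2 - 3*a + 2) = -6*a^4 - 21*a^3 + 22*a^2 - 14*a + 4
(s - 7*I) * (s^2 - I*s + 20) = s^3 - 8*I*s^2 + 13*s - 140*I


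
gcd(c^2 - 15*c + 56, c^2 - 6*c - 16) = c - 8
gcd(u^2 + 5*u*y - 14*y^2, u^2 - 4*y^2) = -u + 2*y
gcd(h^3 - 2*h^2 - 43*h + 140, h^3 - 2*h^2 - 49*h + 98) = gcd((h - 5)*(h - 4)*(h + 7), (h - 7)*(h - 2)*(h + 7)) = h + 7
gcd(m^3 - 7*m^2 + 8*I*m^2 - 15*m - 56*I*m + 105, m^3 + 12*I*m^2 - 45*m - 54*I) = m + 3*I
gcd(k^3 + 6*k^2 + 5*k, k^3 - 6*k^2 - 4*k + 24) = 1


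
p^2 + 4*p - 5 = (p - 1)*(p + 5)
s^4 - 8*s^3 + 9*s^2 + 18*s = s*(s - 6)*(s - 3)*(s + 1)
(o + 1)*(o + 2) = o^2 + 3*o + 2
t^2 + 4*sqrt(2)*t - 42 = (t - 3*sqrt(2))*(t + 7*sqrt(2))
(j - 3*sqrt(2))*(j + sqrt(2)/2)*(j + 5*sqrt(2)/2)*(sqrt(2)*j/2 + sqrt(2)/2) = sqrt(2)*j^4/2 + sqrt(2)*j^3/2 - 31*sqrt(2)*j^2/4 - 31*sqrt(2)*j/4 - 15*j/2 - 15/2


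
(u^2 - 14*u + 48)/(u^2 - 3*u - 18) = (u - 8)/(u + 3)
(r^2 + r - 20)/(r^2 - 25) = (r - 4)/(r - 5)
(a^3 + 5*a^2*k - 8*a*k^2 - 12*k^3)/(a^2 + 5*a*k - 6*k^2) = (a^2 - a*k - 2*k^2)/(a - k)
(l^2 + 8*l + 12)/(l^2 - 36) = (l + 2)/(l - 6)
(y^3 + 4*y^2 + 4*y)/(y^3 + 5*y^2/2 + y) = 2*(y + 2)/(2*y + 1)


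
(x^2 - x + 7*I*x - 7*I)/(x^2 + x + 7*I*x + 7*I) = (x - 1)/(x + 1)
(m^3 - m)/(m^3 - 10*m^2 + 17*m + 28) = m*(m - 1)/(m^2 - 11*m + 28)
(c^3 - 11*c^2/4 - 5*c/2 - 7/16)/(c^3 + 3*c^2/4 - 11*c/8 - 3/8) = (4*c^2 - 12*c - 7)/(2*(2*c^2 + c - 3))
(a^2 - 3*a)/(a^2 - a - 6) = a/(a + 2)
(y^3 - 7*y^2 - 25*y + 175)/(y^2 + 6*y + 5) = (y^2 - 12*y + 35)/(y + 1)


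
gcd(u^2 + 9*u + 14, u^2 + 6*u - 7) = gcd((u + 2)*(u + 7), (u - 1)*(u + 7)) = u + 7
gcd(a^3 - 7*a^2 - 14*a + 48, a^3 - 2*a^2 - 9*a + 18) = a^2 + a - 6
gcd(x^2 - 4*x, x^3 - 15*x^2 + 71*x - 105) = 1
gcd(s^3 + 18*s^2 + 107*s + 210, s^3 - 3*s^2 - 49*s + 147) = s + 7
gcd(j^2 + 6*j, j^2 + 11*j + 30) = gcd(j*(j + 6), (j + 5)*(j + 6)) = j + 6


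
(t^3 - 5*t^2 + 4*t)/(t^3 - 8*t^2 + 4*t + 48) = t*(t - 1)/(t^2 - 4*t - 12)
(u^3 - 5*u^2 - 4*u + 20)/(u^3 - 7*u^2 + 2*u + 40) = (u - 2)/(u - 4)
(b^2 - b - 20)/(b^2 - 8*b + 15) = (b + 4)/(b - 3)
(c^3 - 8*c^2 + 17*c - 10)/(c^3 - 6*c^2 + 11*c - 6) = (c - 5)/(c - 3)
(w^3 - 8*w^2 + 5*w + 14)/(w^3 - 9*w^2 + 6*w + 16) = (w - 7)/(w - 8)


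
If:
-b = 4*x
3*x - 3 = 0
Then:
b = -4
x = 1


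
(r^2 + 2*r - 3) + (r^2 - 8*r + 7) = 2*r^2 - 6*r + 4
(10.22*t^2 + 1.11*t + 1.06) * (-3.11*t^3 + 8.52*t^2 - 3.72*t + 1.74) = -31.7842*t^5 + 83.6223*t^4 - 31.8578*t^3 + 22.6848*t^2 - 2.0118*t + 1.8444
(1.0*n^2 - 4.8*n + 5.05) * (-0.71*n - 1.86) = -0.71*n^3 + 1.548*n^2 + 5.3425*n - 9.393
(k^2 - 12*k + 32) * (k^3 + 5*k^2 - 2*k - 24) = k^5 - 7*k^4 - 30*k^3 + 160*k^2 + 224*k - 768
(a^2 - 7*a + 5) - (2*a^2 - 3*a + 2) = -a^2 - 4*a + 3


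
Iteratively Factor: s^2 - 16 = (s + 4)*(s - 4)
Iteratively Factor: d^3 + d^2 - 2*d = (d - 1)*(d^2 + 2*d) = d*(d - 1)*(d + 2)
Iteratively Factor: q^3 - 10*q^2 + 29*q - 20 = (q - 1)*(q^2 - 9*q + 20) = (q - 4)*(q - 1)*(q - 5)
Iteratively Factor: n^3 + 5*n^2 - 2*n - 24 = (n + 4)*(n^2 + n - 6) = (n + 3)*(n + 4)*(n - 2)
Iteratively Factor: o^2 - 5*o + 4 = (o - 4)*(o - 1)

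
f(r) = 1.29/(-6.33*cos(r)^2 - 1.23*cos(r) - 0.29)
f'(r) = 1.29*(-12.66*sin(r)*cos(r) - 1.23*sin(r))/(-6.33*cos(r)^2 - 1.23*cos(r) - 0.29)^2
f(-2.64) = -0.32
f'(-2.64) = -0.37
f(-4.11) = -0.79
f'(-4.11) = 2.39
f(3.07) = -0.24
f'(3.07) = 0.04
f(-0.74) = -0.28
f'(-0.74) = 0.43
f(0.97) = -0.43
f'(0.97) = -0.99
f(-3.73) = -0.35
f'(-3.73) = 0.50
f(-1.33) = -1.37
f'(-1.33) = 5.98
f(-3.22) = -0.24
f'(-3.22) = 0.04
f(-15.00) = -0.43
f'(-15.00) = -0.78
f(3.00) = -0.24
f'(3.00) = 0.07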